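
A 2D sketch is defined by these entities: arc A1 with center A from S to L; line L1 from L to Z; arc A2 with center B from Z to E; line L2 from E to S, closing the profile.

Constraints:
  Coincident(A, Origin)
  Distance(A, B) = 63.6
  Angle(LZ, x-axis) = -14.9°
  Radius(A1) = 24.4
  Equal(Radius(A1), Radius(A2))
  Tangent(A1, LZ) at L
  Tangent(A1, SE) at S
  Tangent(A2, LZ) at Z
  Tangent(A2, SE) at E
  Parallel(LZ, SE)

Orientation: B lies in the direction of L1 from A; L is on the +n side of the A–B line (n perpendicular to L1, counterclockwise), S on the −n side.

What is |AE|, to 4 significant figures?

68.12

Tangency of A1 to both parallel lines with radius 24.4 puts L and S at A ± 24.4·n: L = (6.274, 23.58), S = (-6.274, -23.58). Equal radii place Z and E the same way about B: Z = B + 24.4·n = (67.74, 7.226), E = B − 24.4·n = (55.19, -39.93). Then |AE| = |E − A| = 68.12.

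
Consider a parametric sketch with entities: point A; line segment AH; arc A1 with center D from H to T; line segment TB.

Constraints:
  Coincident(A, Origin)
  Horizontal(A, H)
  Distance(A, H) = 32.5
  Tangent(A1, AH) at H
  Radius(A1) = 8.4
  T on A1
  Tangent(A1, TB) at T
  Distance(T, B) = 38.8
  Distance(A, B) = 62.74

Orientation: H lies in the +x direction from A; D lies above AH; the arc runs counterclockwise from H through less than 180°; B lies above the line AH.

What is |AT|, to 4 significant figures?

41.73

Checks: ∠(DH, HA) = 90.00° ✓; |DT| = 8.400 ✓; ∠(DT, TB) = 90.00° ✓; |TB| = 38.80 ✓; |AB| = 62.74 ✓.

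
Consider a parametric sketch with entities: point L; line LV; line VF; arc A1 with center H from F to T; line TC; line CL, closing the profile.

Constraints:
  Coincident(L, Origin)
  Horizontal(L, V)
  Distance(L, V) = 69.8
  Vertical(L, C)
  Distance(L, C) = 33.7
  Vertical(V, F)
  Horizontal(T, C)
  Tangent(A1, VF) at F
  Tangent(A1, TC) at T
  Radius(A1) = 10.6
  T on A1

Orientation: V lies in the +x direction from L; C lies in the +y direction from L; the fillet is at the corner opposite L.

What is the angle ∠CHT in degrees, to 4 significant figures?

79.85°

L is at the origin; L and V share the same y with |LV| = 69.8 and V on the +x side, so V = (69.80, 0.000). LC is vertical with |LC| = 33.7 and C on the +y side, so C = (0.000, 33.70). The virtual corner opposite L is at (69.80, 33.70). A1 meets VF tangentially, so HF is at right angles to VF and the tangent condition forces HT to be normal to TC, with radius 10.6, so the center H sits 10.6 in from both sides at H = (59.20, 23.10). That places the tangent points at F = (69.80, 23.10) on VF and T = (59.20, 33.70) on TC. Then cos ∠CHT = HC·HT / (|HC||HT|), giving 79.85°.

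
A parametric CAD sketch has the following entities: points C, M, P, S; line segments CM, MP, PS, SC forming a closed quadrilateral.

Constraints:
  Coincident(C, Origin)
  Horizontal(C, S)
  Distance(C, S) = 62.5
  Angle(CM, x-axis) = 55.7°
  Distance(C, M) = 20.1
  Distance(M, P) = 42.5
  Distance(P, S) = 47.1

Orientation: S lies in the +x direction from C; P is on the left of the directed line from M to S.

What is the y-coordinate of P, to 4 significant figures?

43.44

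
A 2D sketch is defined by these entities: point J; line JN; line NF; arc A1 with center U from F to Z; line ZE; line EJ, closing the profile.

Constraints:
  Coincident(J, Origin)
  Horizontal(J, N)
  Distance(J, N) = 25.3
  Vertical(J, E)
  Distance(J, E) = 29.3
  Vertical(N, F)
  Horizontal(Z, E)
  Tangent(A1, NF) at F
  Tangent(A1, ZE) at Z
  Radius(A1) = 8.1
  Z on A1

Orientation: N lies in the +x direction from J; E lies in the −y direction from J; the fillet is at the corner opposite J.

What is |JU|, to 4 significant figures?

27.30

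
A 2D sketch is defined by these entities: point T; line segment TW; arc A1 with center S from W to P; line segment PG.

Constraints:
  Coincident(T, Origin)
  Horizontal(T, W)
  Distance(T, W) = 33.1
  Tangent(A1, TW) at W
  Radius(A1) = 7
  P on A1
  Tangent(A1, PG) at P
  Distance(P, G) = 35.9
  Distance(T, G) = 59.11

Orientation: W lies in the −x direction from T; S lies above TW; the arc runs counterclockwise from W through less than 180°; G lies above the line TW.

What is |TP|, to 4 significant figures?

28.40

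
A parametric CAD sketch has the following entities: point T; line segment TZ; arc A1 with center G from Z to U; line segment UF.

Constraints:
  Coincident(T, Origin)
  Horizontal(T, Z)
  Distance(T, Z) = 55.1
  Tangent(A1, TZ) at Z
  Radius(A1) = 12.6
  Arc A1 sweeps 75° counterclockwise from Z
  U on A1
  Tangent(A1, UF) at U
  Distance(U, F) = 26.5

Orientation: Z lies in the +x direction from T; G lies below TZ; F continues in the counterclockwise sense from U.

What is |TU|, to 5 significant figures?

43.933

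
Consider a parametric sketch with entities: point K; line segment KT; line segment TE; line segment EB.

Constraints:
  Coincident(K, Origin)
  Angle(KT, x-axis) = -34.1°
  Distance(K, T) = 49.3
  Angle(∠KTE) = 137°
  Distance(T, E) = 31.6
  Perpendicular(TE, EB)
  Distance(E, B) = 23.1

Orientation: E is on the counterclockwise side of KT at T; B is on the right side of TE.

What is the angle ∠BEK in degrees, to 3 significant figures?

116°

K is at the origin; KT runs at -34.1° with length 49.3, so T = 49.3·(cos -34.1°, sin -34.1°) = (40.8, -27.6). ∠KTE = 137.0°, so TE runs at -34.1° + (180° − 137.0°) = 8.90° from the x-axis; with |TE| = 31.6, E = T + 31.6·(cos 8.90°, sin 8.90°) = (72.0, -22.8). TE is perpendicular to EB; with |EB| = 23.1 on the right of TE, B = E + 23.1·(0.155, -0.988) = (75.6, -45.6). Then cos ∠BEK = EB·EK / (|EB||EK|), giving 116°.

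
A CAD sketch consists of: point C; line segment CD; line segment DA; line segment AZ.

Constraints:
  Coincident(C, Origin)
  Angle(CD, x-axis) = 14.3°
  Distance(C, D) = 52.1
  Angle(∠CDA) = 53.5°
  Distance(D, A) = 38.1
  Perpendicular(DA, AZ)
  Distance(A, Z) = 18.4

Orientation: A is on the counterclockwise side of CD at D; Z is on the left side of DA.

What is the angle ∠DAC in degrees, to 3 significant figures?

80.4°

C is at the origin; CD runs at 14.3° with length 52.1, so D = 52.1·(cos 14.3°, sin 14.3°) = (50.5, 12.9). ∠CDA = 53.5°, so DA runs at 14.3° + (180° − 53.5°) = 141° from the x-axis; with |DA| = 38.1, A = D + 38.1·(cos 141°, sin 141°) = (21.0, 36.9). Then cos ∠DAC = AD·AC / (|AD||AC|), giving 80.4°.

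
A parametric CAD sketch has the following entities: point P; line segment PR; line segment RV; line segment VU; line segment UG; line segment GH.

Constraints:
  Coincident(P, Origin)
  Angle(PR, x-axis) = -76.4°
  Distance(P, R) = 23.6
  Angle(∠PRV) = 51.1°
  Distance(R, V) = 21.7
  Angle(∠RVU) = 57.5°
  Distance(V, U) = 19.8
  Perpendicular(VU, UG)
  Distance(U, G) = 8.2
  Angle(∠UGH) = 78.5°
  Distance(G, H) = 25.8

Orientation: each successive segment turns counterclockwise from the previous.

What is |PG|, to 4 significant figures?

12.28

P is at the origin; PR runs at -76.4° with length 23.6, so R = (5.549, -22.94). ∠PRV = 51.1° gives RV at 52.50° from the x-axis; with |RV| = 21.7, V = (18.76, -5.723). ∠RVU = 57.5° gives VU at 175.0° from the x-axis; with |VU| = 19.8, U = (-0.9652, -3.997). VU ⟂ UG, so UG runs at -95.00°; with |UG| = 8.2, G = (-1.680, -12.17). Then |PG| = |G − P| = 12.28.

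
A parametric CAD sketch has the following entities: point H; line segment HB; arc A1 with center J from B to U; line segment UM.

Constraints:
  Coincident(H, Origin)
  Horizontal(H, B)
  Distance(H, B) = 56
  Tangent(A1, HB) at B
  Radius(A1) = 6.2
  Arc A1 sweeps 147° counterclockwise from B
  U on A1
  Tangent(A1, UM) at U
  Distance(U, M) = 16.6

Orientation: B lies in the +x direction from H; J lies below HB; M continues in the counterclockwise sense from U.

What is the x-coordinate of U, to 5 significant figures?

52.623

The tangent condition forces JB to be normal to HB, so J = B + (0, -6.2) = (56.000, -6.2000). On A1, B sits at bearing 90° from J; a 147° counterclockwise sweep puts U at bearing 237°, so U = J + 6.2·(cos 237°, sin 237°) = (52.623, -11.400). So U.x = 52.623.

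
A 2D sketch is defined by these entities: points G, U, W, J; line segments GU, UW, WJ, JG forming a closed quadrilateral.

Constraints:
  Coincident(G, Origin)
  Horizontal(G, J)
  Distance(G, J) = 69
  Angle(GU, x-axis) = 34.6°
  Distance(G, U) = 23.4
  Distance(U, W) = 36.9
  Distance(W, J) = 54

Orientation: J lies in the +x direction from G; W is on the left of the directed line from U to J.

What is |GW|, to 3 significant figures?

59.1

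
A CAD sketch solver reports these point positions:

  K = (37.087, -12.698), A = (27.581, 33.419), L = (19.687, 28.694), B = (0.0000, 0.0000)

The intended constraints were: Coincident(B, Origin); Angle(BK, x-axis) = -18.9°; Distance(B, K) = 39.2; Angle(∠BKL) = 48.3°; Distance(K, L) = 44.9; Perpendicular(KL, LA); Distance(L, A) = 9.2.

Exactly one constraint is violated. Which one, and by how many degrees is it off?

Perpendicular(KL, LA) — off by 8.10°.

B = (0.00, 0.00) ✓; BK at -18.90° ✓; |BK| = 39.20 ✓; ∠BKL = 48.30° ✓; |KL| = 44.90 ✓; ∠(KL, LA) = 81.90° ✗; |LA| = 9.200 ✓.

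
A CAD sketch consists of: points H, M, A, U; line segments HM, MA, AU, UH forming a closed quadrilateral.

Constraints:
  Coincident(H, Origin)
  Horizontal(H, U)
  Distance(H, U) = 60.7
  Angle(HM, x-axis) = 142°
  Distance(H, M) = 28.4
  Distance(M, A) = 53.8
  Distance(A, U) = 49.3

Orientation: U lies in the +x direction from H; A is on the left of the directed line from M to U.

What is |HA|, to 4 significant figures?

46.12

Checks: HM at 142.0° ✓; |MA| = 53.80 ✓; |AU| = 49.30 ✓.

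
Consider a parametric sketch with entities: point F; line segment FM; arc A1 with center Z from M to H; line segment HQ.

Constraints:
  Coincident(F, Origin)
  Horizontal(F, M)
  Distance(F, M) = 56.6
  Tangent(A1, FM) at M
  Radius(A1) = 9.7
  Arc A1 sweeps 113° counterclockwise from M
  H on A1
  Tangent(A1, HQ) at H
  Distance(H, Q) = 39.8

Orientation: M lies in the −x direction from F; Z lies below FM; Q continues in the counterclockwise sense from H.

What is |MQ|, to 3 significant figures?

50.6

On A1, M sits at bearing 90° from Z; a 113° counterclockwise sweep puts H at bearing 203°, so H = Z + 9.7·(cos 203°, sin 203°) = (-65.5, -13.5). The tangent condition forces ZH to be normal to HQ, so HQ runs along (−sin 203°, cos 203°); with |HQ| = 39.8, Q = (-50.0, -50.1). Then |MQ| = |Q − M| = 50.6.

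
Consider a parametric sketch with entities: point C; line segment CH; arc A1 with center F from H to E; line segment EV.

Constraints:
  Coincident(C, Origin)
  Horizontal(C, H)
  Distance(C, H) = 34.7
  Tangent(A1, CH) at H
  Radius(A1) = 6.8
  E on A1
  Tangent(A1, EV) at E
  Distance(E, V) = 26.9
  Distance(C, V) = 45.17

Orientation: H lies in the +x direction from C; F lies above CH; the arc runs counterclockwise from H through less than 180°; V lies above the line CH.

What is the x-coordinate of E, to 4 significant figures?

40.88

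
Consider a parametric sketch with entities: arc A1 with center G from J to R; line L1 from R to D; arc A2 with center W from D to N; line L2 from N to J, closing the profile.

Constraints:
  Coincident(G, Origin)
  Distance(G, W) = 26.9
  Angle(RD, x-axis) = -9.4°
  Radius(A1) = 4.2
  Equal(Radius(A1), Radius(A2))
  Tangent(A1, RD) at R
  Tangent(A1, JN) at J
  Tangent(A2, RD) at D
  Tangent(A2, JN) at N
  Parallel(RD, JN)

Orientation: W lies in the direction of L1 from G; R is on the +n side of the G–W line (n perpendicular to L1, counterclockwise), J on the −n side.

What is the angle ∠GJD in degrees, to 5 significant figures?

72.658°

The slot axis is L1's direction at -9.4°, so u = (cos -9.4°, sin -9.4°) = (0.98657, -0.16333) and n = (−sin -9.4°, cos -9.4°) = (0.16333, 0.98657). G is at the origin and W lies 26.9 along u from G, so W = 26.9·u = (26.539, -4.3935). Tangency of A1 to both parallel lines with radius 4.2 puts R and J at G ± 4.2·n: R = (0.68597, 4.1436), J = (-0.68597, -4.1436). Equal radii place D and N the same way about W: D = W + 4.2·n = (27.225, -0.24987), N = W − 4.2·n = (25.853, -8.5371). Then cos ∠GJD = JG·JD / (|JG||JD|), giving 72.658°.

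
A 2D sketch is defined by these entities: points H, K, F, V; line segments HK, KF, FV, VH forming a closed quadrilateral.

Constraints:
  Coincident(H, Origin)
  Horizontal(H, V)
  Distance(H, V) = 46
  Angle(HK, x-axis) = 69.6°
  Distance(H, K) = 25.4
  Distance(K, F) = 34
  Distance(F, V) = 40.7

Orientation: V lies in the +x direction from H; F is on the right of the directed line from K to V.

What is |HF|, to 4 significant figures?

12.07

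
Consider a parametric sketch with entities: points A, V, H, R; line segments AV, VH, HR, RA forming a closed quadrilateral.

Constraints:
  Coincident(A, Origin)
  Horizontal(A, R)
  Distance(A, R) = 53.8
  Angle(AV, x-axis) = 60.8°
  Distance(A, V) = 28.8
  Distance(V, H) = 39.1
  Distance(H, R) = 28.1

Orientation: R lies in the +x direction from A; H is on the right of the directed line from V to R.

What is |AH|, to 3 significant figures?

30.3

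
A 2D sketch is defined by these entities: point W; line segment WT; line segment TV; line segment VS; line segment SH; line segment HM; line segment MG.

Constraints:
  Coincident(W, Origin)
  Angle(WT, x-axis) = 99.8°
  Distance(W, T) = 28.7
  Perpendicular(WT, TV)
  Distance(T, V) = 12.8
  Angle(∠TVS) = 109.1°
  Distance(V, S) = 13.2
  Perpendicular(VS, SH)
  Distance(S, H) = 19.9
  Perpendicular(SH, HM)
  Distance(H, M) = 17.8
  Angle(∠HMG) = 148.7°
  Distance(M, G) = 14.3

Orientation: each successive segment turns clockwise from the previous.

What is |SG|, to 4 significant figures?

32.51

W is at the origin; WT runs at 99.8° with length 28.7, so T = (-4.885, 28.28). The perpendicularity gives TV at right angles to WT, so TV runs at 9.800°; with |TV| = 12.8, V = (7.728, 30.46). ∠TVS = 109.1° gives VS at -61.10° from the x-axis; with |VS| = 13.2, S = (14.11, 18.90). VS ⟂ SH, so SH runs at -151.1°; with |SH| = 19.9, H = (-3.314, 9.286). The perpendicularity gives HM at right angles to SH, so HM runs at 118.9°; with |HM| = 17.8, M = (-11.92, 24.87). ∠HMG = 148.7° gives MG at 87.60° from the x-axis; with |MG| = 14.3, G = (-11.32, 39.16). Then |SG| = |G − S| = 32.51.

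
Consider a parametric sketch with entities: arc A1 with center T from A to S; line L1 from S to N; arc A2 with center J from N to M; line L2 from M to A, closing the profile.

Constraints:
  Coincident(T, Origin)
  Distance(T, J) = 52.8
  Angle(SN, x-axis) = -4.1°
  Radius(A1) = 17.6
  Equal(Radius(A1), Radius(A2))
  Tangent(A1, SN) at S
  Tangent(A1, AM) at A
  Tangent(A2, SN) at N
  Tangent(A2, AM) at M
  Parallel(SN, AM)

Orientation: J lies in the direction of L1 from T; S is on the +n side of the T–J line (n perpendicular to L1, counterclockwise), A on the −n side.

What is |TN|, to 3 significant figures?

55.7

Tangency of A1 to both parallel lines with radius 17.6 puts S and A at T ± 17.6·n: S = (1.26, 17.6), A = (-1.26, -17.6). Equal radii place N and M the same way about J: N = J + 17.6·n = (53.9, 13.8), M = J − 17.6·n = (51.4, -21.3). Then |TN| = |N − T| = 55.7.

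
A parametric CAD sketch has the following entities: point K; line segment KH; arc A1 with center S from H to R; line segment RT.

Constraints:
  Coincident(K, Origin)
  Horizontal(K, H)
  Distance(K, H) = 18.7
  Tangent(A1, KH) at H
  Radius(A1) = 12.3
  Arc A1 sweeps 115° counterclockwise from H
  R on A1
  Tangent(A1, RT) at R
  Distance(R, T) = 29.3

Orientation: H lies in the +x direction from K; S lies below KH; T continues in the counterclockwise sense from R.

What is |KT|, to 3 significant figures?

48.4

K is at the origin; KH is horizontal with |KH| = 18.7 and H on the +x side, so H = (18.7, 0.00). Tangency of A1 to KH means the radius SH is perpendicular to KH, so S = H + (0, -12.3) = (18.7, -12.3). On A1, H sits at bearing 90° from S; a 115° counterclockwise sweep puts R at bearing 205°, so R = S + 12.3·(cos 205°, sin 205°) = (7.55, -17.5). A1 meets RT tangentially, so SR is at right angles to RT, so RT runs along (−sin 205°, cos 205°); with |RT| = 29.3, T = (19.9, -44.1). Then |KT| = |T − K| = 48.4.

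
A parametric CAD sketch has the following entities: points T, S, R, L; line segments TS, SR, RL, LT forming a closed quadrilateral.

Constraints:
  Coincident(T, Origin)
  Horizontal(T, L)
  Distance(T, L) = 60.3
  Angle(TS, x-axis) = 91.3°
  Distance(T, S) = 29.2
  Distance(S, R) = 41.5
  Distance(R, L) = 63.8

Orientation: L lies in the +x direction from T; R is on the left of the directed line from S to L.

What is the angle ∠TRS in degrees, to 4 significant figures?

20.44°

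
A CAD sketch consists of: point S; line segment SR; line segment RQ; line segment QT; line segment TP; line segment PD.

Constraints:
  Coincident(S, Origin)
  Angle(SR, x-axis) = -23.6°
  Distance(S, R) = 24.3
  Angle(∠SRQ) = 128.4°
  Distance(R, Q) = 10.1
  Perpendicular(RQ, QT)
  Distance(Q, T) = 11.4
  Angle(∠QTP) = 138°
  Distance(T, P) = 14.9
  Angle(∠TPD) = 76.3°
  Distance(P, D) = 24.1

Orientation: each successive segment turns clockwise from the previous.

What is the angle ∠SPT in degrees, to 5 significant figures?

119.31°

S is at the origin; SR runs at -23.6° with length 24.3, so R = (22.268, -9.7285). ∠SRQ = 128.4° gives RQ at -75.200° from the x-axis; with |RQ| = 10.1, Q = (24.848, -19.493). The perpendicularity gives QT at right angles to RQ, so QT runs at -165.20°; with |QT| = 11.4, T = (13.826, -22.405). ∠QTP = 138.0° gives TP at 152.80° from the x-axis; with |TP| = 14.9, P = (0.57353, -15.595). Then cos ∠SPT = PS·PT / (|PS||PT|), giving 119.31°.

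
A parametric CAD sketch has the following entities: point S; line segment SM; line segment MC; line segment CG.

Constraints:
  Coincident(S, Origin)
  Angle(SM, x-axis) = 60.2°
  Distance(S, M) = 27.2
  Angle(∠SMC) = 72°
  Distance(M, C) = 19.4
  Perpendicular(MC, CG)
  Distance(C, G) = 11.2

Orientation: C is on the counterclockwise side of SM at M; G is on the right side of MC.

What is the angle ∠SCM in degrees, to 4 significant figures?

66.97°

S is at the origin; SM runs at 60.2° with length 27.2, so M = 27.2·(cos 60.2°, sin 60.2°) = (13.52, 23.60). ∠SMC = 72.0°, so MC runs at 60.2° + (180° − 72.0°) = 168.2° from the x-axis; with |MC| = 19.4, C = M + 19.4·(cos 168.2°, sin 168.2°) = (-5.472, 27.57). Then cos ∠SCM = CS·CM / (|CS||CM|), giving 66.97°.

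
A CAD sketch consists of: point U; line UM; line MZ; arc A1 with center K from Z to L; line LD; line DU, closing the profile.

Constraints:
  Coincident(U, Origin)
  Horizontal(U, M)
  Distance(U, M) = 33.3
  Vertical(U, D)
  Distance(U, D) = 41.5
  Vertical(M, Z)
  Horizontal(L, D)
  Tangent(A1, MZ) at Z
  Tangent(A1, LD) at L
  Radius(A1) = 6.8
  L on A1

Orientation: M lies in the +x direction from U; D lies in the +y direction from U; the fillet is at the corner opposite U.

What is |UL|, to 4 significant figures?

49.24

The virtual corner opposite U is at (33.30, 41.50). A1 meets MZ tangentially, so KZ is at right angles to MZ and A1 meets LD tangentially, so KL is at right angles to LD, with radius 6.8, so the center K sits 6.8 in from both sides at K = (26.50, 34.70). That places the tangent points at Z = (33.30, 34.70) on MZ and L = (26.50, 41.50) on LD. Then |UL| = |L − U| = 49.24.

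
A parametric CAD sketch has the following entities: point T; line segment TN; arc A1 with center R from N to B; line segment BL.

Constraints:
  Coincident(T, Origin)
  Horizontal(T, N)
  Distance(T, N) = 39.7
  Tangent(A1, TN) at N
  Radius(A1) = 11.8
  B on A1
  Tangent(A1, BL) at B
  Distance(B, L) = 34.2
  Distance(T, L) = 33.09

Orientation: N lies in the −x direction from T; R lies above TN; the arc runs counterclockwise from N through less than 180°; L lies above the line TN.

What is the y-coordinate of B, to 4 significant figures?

4.602

Checks: |RB| = 11.80 ✓; ∠(RB, BL) = 90.00° ✓; |BL| = 34.20 ✓; |TL| = 33.09 ✓.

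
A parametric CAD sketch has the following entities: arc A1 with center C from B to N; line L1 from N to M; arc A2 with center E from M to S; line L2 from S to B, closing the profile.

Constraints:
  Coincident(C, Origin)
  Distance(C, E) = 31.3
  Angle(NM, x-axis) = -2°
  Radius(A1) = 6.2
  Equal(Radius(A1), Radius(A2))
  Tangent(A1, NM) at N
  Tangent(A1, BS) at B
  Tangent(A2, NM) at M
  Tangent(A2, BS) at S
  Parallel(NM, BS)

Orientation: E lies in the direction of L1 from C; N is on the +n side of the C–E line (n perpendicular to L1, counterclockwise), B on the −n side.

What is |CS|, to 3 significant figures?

31.9

The slot axis is L1's direction at -2.0°, so u = (cos -2.0°, sin -2.0°) = (0.999, -0.0349) and n = (−sin -2.0°, cos -2.0°) = (0.0349, 0.999). C is at the origin and E lies 31.3 along u from C, so E = 31.3·u = (31.3, -1.09). Tangency of A1 to both parallel lines with radius 6.2 puts N and B at C ± 6.2·n: N = (0.216, 6.20), B = (-0.216, -6.20). Equal radii place M and S the same way about E: M = E + 6.2·n = (31.5, 5.10), S = E − 6.2·n = (31.1, -7.29). Then |CS| = |S − C| = 31.9.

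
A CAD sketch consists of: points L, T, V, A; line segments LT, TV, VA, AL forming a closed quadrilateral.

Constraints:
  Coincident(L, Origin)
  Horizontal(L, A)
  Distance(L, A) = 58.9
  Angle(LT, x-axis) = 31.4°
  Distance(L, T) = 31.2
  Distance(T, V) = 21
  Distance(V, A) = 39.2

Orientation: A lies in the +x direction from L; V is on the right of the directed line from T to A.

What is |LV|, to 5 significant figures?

20.196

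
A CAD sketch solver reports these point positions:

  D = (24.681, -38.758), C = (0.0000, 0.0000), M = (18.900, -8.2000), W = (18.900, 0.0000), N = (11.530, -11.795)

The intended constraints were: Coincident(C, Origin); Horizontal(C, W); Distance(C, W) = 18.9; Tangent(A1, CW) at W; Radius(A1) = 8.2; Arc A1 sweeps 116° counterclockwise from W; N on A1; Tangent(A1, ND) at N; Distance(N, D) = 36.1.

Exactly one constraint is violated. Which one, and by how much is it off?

Distance(N, D) = 36.1 — off by 6.10.

C = (0.00, 0.00) ✓; C.y = 0.00, W.y = 0.00 ✓; |CW| = 18.90 ✓; ∠(MW, WC) = 90.00° ✓; |MW| = 8.200 ✓; bearing(M→N) − bearing(M→W) = 116.0° ✓; |MN| = 8.200 ✓; ∠(MN, ND) = 90.00° ✓; |ND| = 30.00 ✗.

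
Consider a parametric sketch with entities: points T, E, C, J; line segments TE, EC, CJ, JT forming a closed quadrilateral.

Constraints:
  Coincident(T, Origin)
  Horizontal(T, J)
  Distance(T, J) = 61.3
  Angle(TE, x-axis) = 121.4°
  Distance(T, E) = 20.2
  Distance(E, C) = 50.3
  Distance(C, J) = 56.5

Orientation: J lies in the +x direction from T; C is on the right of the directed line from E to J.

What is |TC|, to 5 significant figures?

30.214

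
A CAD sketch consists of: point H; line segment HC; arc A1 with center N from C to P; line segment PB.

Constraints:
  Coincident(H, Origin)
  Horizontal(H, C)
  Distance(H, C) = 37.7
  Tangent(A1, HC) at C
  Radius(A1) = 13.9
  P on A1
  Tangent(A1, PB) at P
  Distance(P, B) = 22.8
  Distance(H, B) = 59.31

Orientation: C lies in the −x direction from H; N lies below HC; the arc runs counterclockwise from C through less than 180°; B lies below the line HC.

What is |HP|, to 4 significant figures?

54.07

Checks: |NP| = 13.90 ✓; ∠(NP, PB) = 90.00° ✓; |PB| = 22.80 ✓; |HB| = 59.31 ✓.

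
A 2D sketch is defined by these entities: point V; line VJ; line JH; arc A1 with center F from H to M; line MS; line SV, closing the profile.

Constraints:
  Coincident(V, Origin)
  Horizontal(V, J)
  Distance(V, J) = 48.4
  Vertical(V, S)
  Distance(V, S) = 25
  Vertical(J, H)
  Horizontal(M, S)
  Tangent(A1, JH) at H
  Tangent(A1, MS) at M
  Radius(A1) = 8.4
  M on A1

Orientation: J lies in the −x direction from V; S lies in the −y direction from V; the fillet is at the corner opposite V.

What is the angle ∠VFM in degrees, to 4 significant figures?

112.5°

The virtual corner opposite V is at (-48.40, -25.00). Since A1 is tangent to JH there, FH ⟂ JH and A1 meets MS tangentially, so FM is at right angles to MS, with radius 8.4, so the center F sits 8.4 in from both sides at F = (-40.00, -16.60). That places the tangent points at H = (-48.40, -16.60) on JH and M = (-40.00, -25.00) on MS. Then cos ∠VFM = FV·FM / (|FV||FM|), giving 112.5°.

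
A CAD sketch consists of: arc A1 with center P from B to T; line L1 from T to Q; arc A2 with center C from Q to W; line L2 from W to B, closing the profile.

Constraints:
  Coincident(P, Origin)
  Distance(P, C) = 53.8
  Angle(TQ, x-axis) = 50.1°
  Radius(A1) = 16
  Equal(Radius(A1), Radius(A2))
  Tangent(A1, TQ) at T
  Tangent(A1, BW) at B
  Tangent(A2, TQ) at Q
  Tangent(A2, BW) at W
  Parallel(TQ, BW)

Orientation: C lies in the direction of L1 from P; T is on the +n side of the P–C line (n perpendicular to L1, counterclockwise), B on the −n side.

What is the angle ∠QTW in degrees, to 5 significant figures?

30.744°

The slot axis is L1's direction at 50.1°, so u = (cos 50.1°, sin 50.1°) = (0.64145, 0.76717) and n = (−sin 50.1°, cos 50.1°) = (-0.76717, 0.64145). P is at the origin and C lies 53.8 along u from P, so C = 53.8·u = (34.510, 41.273). Tangency of A1 to both parallel lines with radius 16.0 puts T and B at P ± 16.0·n: T = (-12.275, 10.263), B = (12.275, -10.263). Equal radii place Q and W the same way about C: Q = C + 16.0·n = (22.235, 51.537), W = C − 16.0·n = (46.785, 31.010). Then cos ∠QTW = TQ·TW / (|TQ||TW|), giving 30.744°.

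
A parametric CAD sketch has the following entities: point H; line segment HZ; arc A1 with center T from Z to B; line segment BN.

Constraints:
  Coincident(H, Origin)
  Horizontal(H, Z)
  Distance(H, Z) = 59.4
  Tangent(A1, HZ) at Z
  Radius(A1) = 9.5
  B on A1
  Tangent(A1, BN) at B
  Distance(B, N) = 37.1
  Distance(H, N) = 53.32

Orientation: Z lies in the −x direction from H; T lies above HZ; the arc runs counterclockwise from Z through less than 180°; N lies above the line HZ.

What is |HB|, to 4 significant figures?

51.03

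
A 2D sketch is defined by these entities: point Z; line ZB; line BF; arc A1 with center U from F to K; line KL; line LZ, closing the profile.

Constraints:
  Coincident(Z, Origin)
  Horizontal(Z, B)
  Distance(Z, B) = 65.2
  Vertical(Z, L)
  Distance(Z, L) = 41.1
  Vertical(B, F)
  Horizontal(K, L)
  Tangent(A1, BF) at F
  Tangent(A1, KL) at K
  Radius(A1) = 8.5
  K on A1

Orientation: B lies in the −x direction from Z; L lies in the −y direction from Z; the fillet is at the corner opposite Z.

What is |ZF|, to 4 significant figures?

72.90

The virtual corner opposite Z is at (-65.20, -41.10). The tangent condition forces UF to be normal to BF and A1 meets KL tangentially, so UK is at right angles to KL, with radius 8.5, so the center U sits 8.5 in from both sides at U = (-56.70, -32.60). That places the tangent points at F = (-65.20, -32.60) on BF and K = (-56.70, -41.10) on KL. Then |ZF| = |F − Z| = 72.90.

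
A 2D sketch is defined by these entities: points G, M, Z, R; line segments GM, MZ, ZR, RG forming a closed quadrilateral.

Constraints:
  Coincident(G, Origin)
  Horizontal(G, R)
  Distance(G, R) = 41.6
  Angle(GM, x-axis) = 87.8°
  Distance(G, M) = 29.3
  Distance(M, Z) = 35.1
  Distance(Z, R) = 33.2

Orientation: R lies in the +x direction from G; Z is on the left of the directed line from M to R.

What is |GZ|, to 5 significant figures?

48.697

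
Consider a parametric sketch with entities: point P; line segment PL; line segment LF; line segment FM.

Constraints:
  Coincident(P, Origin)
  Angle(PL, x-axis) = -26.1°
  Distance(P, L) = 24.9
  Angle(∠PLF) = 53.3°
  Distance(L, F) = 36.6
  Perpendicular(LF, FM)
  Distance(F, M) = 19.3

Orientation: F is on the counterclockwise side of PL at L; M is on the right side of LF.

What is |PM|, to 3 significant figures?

44.9

∠PLF = 53.3°, so LF runs at -26.1° + (180° − 53.3°) = 101° from the x-axis; with |LF| = 36.6, F = L + 36.6·(cos 101°, sin 101°) = (15.6, 25.0). The perpendicularity gives FM at right angles to LF; with |FM| = 19.3 on the right of LF, M = F + 19.3·(0.983, 0.184) = (34.6, 28.6). Then |PM| = |M − P| = 44.9.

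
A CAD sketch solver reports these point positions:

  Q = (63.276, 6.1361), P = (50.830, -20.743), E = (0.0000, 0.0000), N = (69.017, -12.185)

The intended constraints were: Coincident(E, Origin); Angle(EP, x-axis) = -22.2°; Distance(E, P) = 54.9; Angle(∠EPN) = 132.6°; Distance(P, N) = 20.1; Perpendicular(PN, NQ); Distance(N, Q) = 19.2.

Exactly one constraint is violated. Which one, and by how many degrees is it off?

Perpendicular(PN, NQ) — off by 7.80°.

E = (0.00, 0.00) ✓; EP at -22.20° ✓; |EP| = 54.90 ✓; ∠EPN = 132.6° ✓; |PN| = 20.10 ✓; ∠(PN, NQ) = 82.20° ✗; |NQ| = 19.20 ✓.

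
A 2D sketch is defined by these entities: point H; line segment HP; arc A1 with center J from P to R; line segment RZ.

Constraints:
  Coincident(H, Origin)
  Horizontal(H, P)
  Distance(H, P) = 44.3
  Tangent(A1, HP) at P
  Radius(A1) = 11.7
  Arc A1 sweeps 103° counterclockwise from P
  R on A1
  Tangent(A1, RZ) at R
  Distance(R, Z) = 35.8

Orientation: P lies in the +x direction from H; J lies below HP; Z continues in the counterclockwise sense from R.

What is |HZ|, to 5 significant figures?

64.025

On A1, P sits at bearing 90° from J; a 103° counterclockwise sweep puts R at bearing 193°, so R = J + 11.7·(cos 193°, sin 193°) = (32.900, -14.332). A1 meets RZ tangentially, so JR is at right angles to RZ, so RZ runs along (−sin 193°, cos 193°); with |RZ| = 35.8, Z = (40.953, -49.214). Then |HZ| = |Z − H| = 64.025.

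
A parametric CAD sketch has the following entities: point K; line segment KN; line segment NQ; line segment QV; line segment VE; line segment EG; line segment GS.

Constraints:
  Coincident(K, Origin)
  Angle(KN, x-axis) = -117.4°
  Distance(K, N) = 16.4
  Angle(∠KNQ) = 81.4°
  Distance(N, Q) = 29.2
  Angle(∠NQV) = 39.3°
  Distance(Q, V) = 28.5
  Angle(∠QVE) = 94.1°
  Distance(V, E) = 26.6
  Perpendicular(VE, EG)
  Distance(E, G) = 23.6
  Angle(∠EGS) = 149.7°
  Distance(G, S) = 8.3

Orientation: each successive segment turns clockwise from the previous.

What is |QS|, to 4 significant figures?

24.56

K is at the origin; KN runs at -117.4° with length 16.4, so N = (-7.547, -14.56). ∠KNQ = 81.4° gives NQ at 144.0° from the x-axis; with |NQ| = 29.2, Q = (-31.17, 2.603). ∠NQV = 39.3° gives QV at 3.300° from the x-axis; with |QV| = 28.5, V = (-2.718, 4.244). ∠QVE = 94.1° gives VE at -82.60° from the x-axis; with |VE| = 26.6, E = (0.7081, -22.13). VE is perpendicular to EG, so EG runs at -172.6°; with |EG| = 23.6, G = (-22.70, -25.17). ∠EGS = 149.7° gives GS at 157.1° from the x-axis; with |GS| = 8.3, S = (-30.34, -21.94). Then |QS| = |S − Q| = 24.56.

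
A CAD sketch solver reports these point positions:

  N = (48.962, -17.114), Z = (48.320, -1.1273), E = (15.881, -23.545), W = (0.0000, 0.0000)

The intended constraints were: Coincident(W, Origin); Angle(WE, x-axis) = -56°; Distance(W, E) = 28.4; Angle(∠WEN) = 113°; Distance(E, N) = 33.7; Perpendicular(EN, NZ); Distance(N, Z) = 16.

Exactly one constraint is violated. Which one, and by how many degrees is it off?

Perpendicular(EN, NZ) — off by 8.70°.

W = (0.00, 0.00) ✓; WE at -56.00° ✓; |WE| = 28.40 ✓; ∠WEN = 113.0° ✓; |EN| = 33.70 ✓; ∠(EN, NZ) = 81.30° ✗; |NZ| = 16.00 ✓.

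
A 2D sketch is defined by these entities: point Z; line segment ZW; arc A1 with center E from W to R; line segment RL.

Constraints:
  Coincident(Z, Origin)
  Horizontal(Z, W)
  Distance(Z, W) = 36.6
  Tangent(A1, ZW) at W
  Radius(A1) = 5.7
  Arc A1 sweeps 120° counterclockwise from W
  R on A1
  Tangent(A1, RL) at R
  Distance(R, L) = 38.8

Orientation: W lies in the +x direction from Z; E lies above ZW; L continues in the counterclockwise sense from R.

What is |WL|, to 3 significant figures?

44.6

On A1, W sits at bearing -90° from E; a 120° counterclockwise sweep puts R at bearing 30°, so R = E + 5.7·(cos 30°, sin 30°) = (41.5, 8.55). A1 meets RL tangentially, so ER is at right angles to RL, so RL runs along (−sin 30°, cos 30°); with |RL| = 38.8, L = (22.1, 42.2). Then |WL| = |L − W| = 44.6.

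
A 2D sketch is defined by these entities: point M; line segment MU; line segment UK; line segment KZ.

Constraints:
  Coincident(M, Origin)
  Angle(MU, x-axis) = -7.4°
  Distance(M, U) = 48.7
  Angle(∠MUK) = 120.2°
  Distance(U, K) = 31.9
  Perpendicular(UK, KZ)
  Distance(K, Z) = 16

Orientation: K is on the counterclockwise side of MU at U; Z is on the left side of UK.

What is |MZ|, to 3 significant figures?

62.1

M is at the origin; MU runs at -7.4° with length 48.7, so U = 48.7·(cos -7.4°, sin -7.4°) = (48.3, -6.27). ∠MUK = 120.2°, so UK runs at -7.4° + (180° − 120.2°) = 52.4° from the x-axis; with |UK| = 31.9, K = U + 31.9·(cos 52.4°, sin 52.4°) = (67.8, 19.0). UK ⟂ KZ; with |KZ| = 16.0 on the left of UK, Z = K + 16.0·(-0.792, 0.610) = (55.1, 28.8). Then |MZ| = |Z − M| = 62.1.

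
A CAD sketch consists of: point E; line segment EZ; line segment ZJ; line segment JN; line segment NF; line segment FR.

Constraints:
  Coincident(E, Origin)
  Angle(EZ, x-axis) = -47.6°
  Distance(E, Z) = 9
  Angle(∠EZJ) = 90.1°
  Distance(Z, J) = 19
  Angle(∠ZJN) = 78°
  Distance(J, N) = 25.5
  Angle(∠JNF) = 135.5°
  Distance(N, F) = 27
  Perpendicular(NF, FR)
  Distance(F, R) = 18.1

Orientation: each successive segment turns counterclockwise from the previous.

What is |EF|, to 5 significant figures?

32.076

E is at the origin; EZ runs at -47.6° with length 9.0, so Z = (6.0687, -6.6461). ∠EZJ = 90.1° gives ZJ at 42.300° from the x-axis; with |ZJ| = 19.0, J = (20.122, 6.1411). ∠ZJN = 78.0° gives JN at 144.30° from the x-axis; with |JN| = 25.5, N = (-0.58642, 21.021). ∠JNF = 135.5° gives NF at -171.20° from the x-axis; with |NF| = 27.0, F = (-27.269, 16.891). Then |EF| = |F − E| = 32.076.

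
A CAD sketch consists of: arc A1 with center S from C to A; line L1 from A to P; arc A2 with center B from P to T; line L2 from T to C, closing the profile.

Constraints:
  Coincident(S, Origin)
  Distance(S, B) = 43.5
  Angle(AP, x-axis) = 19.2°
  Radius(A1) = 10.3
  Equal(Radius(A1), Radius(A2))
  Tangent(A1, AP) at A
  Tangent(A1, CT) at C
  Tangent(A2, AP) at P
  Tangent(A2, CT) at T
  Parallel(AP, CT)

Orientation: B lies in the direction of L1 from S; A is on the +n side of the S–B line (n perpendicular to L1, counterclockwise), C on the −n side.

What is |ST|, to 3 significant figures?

44.7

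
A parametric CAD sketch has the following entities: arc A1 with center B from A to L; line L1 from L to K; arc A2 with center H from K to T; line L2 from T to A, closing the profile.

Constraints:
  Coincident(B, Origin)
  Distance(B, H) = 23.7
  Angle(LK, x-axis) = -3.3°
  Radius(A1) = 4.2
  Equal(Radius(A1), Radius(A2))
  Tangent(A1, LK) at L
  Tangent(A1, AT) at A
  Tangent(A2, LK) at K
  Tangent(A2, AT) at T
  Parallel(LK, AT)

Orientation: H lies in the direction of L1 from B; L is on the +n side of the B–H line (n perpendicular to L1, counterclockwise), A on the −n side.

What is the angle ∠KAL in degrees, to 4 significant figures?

70.48°

Tangency of A1 to both parallel lines with radius 4.2 puts L and A at B ± 4.2·n: L = (0.2418, 4.193), A = (-0.2418, -4.193). Equal radii place K and T the same way about H: K = H + 4.2·n = (23.90, 2.829), T = H − 4.2·n = (23.42, -5.557). Then cos ∠KAL = AK·AL / (|AK||AL|), giving 70.48°.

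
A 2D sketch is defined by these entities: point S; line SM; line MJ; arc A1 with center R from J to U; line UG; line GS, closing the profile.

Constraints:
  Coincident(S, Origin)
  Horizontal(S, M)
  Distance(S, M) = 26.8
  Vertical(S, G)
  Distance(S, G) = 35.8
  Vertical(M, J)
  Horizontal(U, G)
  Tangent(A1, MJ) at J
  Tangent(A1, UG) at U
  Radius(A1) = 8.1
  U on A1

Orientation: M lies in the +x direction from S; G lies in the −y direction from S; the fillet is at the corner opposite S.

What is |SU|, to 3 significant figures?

40.4

S is at the origin; S and M share the same y with |SM| = 26.8 and M on the +x side, so M = (26.8, 0.00). SG is vertical with |SG| = 35.8 and G on the −y side, so G = (0.00, -35.8). The virtual corner opposite S is at (26.8, -35.8). The tangent condition forces RJ to be normal to MJ and A1 meets UG tangentially, so RU is at right angles to UG, with radius 8.1, so the center R sits 8.1 in from both sides at R = (18.7, -27.7). That places the tangent points at J = (26.8, -27.7) on MJ and U = (18.7, -35.8) on UG. Then |SU| = |U − S| = 40.4.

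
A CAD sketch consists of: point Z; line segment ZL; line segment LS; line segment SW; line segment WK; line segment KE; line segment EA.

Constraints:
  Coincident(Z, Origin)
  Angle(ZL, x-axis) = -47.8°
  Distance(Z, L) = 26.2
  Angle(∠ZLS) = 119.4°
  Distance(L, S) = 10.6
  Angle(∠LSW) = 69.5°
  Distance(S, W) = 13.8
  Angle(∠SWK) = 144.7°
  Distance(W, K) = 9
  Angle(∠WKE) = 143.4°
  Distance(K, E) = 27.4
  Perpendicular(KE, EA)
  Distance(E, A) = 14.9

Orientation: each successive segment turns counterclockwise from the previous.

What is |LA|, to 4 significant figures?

28.50

Z is at the origin; ZL runs at -47.8° with length 26.2, so L = (17.60, -19.41). ∠ZLS = 119.4° gives LS at 12.80° from the x-axis; with |LS| = 10.6, S = (27.94, -17.06). ∠LSW = 69.5° gives SW at 123.3° from the x-axis; with |SW| = 13.8, W = (20.36, -5.527). ∠SWK = 144.7° gives WK at 158.6° from the x-axis; with |WK| = 9.0, K = (11.98, -2.243). ∠WKE = 143.4° gives KE at -164.8° from the x-axis; with |KE| = 27.4, E = (-14.46, -9.427). The perpendicularity gives EA at right angles to KE, so EA runs at -74.80°; with |EA| = 14.9, A = (-10.56, -23.81). Then |LA| = |A − L| = 28.50.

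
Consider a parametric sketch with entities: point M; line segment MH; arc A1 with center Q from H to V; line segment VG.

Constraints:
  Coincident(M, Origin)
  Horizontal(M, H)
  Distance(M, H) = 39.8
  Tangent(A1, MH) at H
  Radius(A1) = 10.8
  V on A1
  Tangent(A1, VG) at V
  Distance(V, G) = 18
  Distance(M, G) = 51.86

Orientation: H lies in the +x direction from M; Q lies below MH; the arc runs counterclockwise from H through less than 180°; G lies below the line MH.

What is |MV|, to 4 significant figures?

35.18

Checks: |QV| = 10.80 ✓; ∠(QV, VG) = 90.00° ✓; |VG| = 18.00 ✓; |MG| = 51.86 ✓.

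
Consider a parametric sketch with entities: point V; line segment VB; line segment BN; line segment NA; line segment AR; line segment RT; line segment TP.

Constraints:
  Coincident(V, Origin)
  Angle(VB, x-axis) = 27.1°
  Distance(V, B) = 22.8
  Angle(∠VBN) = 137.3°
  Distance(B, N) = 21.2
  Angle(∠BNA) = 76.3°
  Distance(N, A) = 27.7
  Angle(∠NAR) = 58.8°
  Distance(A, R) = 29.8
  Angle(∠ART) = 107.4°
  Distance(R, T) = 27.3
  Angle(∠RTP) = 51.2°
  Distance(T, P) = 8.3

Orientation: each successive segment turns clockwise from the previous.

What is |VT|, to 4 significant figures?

40.82

∠NAR = 58.8° gives AR at 119.5° from the x-axis; with |AR| = 29.8, R = (12.49, 6.466). ∠ART = 107.4° gives RT at 46.90° from the x-axis; with |RT| = 27.3, T = (31.14, 26.40). Then |VT| = |T − V| = 40.82.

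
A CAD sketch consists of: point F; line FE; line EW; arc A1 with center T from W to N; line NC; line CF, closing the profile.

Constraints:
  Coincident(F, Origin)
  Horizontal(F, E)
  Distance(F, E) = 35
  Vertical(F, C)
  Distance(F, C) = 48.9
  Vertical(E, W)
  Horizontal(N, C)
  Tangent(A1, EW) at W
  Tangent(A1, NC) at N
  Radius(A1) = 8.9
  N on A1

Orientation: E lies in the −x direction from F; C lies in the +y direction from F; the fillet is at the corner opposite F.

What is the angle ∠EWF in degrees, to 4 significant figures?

41.19°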